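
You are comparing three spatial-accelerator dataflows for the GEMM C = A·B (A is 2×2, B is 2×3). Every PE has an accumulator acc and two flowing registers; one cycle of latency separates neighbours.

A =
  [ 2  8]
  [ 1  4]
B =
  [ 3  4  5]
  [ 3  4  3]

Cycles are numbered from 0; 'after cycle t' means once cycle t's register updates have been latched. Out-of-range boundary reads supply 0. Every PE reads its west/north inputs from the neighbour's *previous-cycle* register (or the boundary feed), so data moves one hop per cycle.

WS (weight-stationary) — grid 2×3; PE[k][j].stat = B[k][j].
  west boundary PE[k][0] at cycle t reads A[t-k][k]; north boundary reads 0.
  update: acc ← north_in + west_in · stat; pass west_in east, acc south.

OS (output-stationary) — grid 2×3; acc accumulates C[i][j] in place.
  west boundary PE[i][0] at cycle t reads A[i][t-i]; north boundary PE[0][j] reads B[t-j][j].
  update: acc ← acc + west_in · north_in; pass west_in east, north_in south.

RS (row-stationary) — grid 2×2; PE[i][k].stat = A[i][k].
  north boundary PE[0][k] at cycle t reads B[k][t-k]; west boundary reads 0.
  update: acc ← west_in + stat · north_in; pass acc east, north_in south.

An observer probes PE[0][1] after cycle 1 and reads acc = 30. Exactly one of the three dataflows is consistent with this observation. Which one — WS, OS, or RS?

— WS: 2×3; PE[0][1] trace:
  [0] (0,1) acc=0 (h:0 v:0)
  [1] (0,1) acc=8 (h:2 v:8)
— OS: 2×3; PE[0][1] trace:
  [0] (0,1) acc=0 (h:0 v:0)
  [1] (0,1) acc=8 (h:2 v:4)
— RS: 2×2; PE[0][1] trace:
  [0] (0,1) acc=0 (h:0 v:0)
  [1] (0,1) acc=30 (h:30 v:3)

dataflow = RS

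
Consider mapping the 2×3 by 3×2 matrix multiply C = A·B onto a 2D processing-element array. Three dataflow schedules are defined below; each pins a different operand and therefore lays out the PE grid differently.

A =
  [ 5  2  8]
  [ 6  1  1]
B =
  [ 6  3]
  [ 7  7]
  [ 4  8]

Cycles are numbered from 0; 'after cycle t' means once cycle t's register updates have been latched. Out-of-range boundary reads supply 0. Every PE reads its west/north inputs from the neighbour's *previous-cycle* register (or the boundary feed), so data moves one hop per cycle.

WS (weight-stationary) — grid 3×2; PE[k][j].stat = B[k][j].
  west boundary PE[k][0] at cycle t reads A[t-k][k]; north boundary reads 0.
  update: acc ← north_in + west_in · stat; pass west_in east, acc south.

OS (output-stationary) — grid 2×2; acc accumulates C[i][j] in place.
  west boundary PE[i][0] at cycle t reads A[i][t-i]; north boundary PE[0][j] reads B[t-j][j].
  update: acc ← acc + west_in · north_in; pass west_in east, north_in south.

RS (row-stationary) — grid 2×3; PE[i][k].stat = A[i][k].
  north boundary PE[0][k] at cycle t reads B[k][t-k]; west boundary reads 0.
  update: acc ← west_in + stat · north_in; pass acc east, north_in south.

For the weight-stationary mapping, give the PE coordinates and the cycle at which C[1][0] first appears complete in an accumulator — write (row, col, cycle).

(row, col, cycle) = (2, 0, 3)

WS — PE[2][0] is where C[1][0] collects:
  t=0 PE[2][0]: acc=0 h=0 v=0
  t=1 PE[2][0]: acc=0 h=0 v=0
  t=2 PE[2][0]: acc=76 h=8 v=76
  t=3 PE[2][0]: acc=47 h=1 v=47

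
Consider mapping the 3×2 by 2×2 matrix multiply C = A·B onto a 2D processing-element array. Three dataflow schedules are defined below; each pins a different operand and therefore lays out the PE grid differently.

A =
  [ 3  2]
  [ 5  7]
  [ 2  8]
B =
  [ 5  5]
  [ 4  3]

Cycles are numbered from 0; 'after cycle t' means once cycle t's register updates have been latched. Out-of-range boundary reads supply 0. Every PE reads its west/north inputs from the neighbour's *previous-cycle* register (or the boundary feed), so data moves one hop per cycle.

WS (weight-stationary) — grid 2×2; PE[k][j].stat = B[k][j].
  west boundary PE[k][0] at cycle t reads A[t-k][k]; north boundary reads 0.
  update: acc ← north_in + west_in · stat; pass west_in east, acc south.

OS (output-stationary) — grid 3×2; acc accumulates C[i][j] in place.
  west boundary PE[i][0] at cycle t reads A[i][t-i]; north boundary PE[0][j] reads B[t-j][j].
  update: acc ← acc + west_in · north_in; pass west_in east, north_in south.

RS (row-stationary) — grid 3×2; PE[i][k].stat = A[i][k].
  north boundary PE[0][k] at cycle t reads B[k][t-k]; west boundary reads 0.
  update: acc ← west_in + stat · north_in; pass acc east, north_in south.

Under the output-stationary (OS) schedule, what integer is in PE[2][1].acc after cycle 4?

OS 3×2: PE[2][1] cycle-by-cycle (with neighbour feeds):
  step 0 · PE1,1: acc=0; fwd→0 fwd↓0
  step 0 · PE2,0: acc=0; fwd→0 fwd↓0
  step 0 · PE2,1: acc=0; fwd→0 fwd↓0
  step 1 · PE1,1: acc=0; fwd→0 fwd↓0
  step 1 · PE2,0: acc=0; fwd→0 fwd↓0
  step 1 · PE2,1: acc=0; fwd→0 fwd↓0
  step 2 · PE1,1: acc=25; fwd→5 fwd↓5
  step 2 · PE2,0: acc=10; fwd→2 fwd↓5
  step 2 · PE2,1: acc=0; fwd→0 fwd↓0
  step 3 · PE1,1: acc=46; fwd→7 fwd↓3
  step 3 · PE2,0: acc=42; fwd→8 fwd↓4
  step 3 · PE2,1: acc=10; fwd→2 fwd↓5
  step 4 · PE1,1: acc=46; fwd→0 fwd↓0
  step 4 · PE2,0: acc=42; fwd→0 fwd↓0
  step 4 · PE2,1: acc=34; fwd→8 fwd↓3

PE[2][1].acc = 34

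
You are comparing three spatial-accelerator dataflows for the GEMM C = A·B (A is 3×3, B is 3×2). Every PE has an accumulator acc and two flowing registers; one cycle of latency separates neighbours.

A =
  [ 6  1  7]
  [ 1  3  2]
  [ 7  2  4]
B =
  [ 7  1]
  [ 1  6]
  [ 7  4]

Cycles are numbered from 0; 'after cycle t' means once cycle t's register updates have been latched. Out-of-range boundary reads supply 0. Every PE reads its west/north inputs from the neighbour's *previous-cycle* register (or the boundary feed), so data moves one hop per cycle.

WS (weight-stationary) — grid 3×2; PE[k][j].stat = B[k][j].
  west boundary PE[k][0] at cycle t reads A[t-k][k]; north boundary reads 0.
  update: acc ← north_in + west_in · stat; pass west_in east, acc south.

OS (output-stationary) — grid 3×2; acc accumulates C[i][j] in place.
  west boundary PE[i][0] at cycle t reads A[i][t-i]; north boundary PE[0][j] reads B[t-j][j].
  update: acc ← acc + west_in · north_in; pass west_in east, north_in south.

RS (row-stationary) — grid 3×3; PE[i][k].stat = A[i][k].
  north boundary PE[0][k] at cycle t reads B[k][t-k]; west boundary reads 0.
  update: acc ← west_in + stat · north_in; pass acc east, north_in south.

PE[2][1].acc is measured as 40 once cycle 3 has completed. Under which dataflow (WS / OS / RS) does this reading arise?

— WS: 3×2; PE[2][1] trace:
  @0  [2,1]  acc 0  |  →0  ↓0
  @1  [2,1]  acc 0  |  →0  ↓0
  @2  [2,1]  acc 0  |  →0  ↓0
  @3  [2,1]  acc 40  |  →7  ↓40
— OS: 3×2; PE[2][1] trace:
  @0  [2,1]  acc 0  |  →0  ↓0
  @1  [2,1]  acc 0  |  →0  ↓0
  @2  [2,1]  acc 0  |  →0  ↓0
  @3  [2,1]  acc 7  |  →7  ↓1
— RS: 3×3; PE[2][1] trace:
  @0  [2,1]  acc 0  |  →0  ↓0
  @1  [2,1]  acc 0  |  →0  ↓0
  @2  [2,1]  acc 0  |  →0  ↓0
  @3  [2,1]  acc 51  |  →51  ↓1

dataflow = WS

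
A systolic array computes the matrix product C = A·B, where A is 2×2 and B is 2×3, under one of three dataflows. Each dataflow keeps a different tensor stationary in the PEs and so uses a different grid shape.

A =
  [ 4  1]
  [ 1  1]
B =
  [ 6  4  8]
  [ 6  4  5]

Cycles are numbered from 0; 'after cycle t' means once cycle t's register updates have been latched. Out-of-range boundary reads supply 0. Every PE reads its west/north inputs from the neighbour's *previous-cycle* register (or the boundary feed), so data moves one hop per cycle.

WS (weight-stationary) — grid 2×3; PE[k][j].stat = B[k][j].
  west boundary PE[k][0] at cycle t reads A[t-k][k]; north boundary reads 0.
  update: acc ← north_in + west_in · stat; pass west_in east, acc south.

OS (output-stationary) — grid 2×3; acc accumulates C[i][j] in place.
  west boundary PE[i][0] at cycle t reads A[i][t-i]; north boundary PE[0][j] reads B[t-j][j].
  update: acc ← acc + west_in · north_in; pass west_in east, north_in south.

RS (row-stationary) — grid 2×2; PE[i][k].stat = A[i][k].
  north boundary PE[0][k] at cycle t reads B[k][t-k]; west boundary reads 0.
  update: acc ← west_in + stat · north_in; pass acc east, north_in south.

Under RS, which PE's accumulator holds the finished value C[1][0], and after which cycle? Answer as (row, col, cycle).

(row, col, cycle) = (1, 1, 2)

Under RS, C[1][0] lands at PE[1][1]:
  [0] (1,1) acc=0 (h:0 v:0)
  [1] (1,1) acc=0 (h:0 v:0)
  [2] (1,1) acc=12 (h:12 v:6)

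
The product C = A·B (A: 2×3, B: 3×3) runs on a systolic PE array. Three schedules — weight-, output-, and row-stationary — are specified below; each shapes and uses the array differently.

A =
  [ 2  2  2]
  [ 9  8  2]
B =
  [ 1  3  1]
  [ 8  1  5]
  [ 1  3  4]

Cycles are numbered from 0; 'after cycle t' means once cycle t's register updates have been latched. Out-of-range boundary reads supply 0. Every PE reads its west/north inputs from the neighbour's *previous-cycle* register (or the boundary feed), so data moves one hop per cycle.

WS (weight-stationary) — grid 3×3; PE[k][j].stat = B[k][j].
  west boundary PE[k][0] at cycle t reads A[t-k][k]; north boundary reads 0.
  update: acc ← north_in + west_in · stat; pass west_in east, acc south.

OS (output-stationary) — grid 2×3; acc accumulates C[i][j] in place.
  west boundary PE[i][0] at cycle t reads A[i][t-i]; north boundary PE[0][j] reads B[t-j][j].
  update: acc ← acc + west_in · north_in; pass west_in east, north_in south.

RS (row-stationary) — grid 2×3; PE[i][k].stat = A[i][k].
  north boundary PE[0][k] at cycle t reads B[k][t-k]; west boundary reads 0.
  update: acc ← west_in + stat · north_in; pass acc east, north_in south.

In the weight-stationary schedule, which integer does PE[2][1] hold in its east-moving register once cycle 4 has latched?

WS on a 3×3 grid — tracing PE[2][1] and its feeders:
  [0] (1,1) acc=0 (h:0 v:0)
  [0] (2,0) acc=0 (h:0 v:0)
  [0] (2,1) acc=0 (h:0 v:0)
  [1] (1,1) acc=0 (h:0 v:0)
  [1] (2,0) acc=0 (h:0 v:0)
  [1] (2,1) acc=0 (h:0 v:0)
  [2] (1,1) acc=8 (h:2 v:8)
  [2] (2,0) acc=20 (h:2 v:20)
  [2] (2,1) acc=0 (h:0 v:0)
  [3] (1,1) acc=35 (h:8 v:35)
  [3] (2,0) acc=75 (h:2 v:75)
  [3] (2,1) acc=14 (h:2 v:14)
  [4] (1,1) acc=0 (h:0 v:0)
  [4] (2,0) acc=0 (h:0 v:0)
  [4] (2,1) acc=41 (h:2 v:41)

register = 2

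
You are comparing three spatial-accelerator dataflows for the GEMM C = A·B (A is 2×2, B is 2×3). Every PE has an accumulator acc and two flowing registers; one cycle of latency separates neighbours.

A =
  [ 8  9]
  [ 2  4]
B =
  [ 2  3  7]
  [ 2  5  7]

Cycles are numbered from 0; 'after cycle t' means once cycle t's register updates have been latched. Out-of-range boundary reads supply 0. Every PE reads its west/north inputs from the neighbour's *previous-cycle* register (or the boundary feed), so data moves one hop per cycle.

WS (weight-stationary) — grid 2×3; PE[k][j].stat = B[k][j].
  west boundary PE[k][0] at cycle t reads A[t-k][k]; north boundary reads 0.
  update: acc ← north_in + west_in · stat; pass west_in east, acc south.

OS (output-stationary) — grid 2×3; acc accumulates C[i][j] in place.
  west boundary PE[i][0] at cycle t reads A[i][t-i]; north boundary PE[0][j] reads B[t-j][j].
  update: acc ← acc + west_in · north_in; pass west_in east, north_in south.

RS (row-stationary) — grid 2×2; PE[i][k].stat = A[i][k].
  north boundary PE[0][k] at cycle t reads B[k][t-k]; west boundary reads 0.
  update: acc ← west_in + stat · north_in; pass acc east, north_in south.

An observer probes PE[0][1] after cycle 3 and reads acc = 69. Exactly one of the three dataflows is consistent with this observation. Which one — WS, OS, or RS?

dataflow = OS

Under WS (2×3), PE[0][1]:
  @0  [0,1]  acc 0  |  →0  ↓0
  @1  [0,1]  acc 24  |  →8  ↓24
  @2  [0,1]  acc 6  |  →2  ↓6
  @3  [0,1]  acc 0  |  →0  ↓0
Under OS (2×3), PE[0][1]:
  @0  [0,1]  acc 0  |  →0  ↓0
  @1  [0,1]  acc 24  |  →8  ↓3
  @2  [0,1]  acc 69  |  →9  ↓5
  @3  [0,1]  acc 69  |  →0  ↓0
Under RS (2×2), PE[0][1]:
  @0  [0,1]  acc 0  |  →0  ↓0
  @1  [0,1]  acc 34  |  →34  ↓2
  @2  [0,1]  acc 69  |  →69  ↓5
  @3  [0,1]  acc 119  |  →119  ↓7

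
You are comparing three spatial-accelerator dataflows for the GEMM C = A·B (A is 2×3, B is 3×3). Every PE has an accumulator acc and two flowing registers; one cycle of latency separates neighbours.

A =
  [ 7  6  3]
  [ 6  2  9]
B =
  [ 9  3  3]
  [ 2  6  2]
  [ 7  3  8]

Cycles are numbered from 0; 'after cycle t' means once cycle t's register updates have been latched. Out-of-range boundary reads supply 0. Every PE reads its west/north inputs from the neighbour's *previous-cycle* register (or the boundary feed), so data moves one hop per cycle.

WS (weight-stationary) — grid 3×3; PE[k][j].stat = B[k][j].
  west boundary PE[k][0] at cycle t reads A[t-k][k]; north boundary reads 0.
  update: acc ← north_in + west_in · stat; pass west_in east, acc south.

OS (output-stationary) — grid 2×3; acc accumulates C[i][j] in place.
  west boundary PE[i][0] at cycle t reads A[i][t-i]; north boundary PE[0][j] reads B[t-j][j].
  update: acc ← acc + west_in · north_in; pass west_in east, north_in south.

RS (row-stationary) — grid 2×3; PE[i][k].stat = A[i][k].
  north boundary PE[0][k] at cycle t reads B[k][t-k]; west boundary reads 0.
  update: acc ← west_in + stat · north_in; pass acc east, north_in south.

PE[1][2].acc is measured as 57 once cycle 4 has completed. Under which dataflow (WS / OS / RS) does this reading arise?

— WS: 3×3; PE[1][2] trace:
  c0 r1c2: 0 / 0 / 0
  c1 r1c2: 0 / 0 / 0
  c2 r1c2: 0 / 0 / 0
  c3 r1c2: 33 / 6 / 33
  c4 r1c2: 22 / 2 / 22
— OS: 2×3; PE[1][2] trace:
  c0 r1c2: 0 / 0 / 0
  c1 r1c2: 0 / 0 / 0
  c2 r1c2: 0 / 0 / 0
  c3 r1c2: 18 / 6 / 3
  c4 r1c2: 22 / 2 / 2
— RS: 2×3; PE[1][2] trace:
  c0 r1c2: 0 / 0 / 0
  c1 r1c2: 0 / 0 / 0
  c2 r1c2: 0 / 0 / 0
  c3 r1c2: 121 / 121 / 7
  c4 r1c2: 57 / 57 / 3

dataflow = RS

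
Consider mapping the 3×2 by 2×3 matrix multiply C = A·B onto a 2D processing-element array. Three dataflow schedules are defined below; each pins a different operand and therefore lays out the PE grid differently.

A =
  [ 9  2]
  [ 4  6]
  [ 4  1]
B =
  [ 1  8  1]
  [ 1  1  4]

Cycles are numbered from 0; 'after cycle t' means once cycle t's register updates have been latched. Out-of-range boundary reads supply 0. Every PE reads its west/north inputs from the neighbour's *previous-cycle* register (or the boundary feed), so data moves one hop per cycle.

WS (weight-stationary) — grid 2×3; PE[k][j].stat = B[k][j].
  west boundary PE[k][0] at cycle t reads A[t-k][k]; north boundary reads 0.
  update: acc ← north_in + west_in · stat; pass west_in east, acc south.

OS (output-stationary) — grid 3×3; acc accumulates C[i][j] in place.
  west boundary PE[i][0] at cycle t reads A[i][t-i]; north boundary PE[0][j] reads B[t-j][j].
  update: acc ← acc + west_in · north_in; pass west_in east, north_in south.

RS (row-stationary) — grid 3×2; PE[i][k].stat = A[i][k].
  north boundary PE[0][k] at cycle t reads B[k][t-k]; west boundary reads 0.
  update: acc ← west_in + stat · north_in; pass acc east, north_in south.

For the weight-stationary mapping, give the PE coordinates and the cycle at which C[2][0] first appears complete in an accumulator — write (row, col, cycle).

WS — PE[1][0] is where C[2][0] collects:
  c0 r1c0: 0 / 0 / 0
  c1 r1c0: 11 / 2 / 11
  c2 r1c0: 10 / 6 / 10
  c3 r1c0: 5 / 1 / 5

(row, col, cycle) = (1, 0, 3)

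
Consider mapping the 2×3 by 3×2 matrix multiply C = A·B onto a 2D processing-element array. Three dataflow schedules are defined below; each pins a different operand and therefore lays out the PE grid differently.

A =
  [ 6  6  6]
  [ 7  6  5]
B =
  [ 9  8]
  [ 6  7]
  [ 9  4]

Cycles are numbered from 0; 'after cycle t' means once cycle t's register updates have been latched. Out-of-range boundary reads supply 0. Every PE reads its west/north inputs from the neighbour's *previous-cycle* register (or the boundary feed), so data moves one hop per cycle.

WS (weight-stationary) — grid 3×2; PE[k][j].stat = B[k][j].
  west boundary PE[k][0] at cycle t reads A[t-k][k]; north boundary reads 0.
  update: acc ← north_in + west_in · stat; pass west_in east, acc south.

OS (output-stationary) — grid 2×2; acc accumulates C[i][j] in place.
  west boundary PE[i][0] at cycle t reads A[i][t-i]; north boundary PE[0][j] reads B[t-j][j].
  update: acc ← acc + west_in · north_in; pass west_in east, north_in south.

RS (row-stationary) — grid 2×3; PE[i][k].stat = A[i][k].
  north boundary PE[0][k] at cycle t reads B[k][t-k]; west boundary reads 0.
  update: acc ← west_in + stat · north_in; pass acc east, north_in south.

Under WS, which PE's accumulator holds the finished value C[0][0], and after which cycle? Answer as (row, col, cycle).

WS — PE[2][0] is where C[0][0] collects:
  @0  [2,0]  acc 0  |  →0  ↓0
  @1  [2,0]  acc 0  |  →0  ↓0
  @2  [2,0]  acc 144  |  →6  ↓144

(row, col, cycle) = (2, 0, 2)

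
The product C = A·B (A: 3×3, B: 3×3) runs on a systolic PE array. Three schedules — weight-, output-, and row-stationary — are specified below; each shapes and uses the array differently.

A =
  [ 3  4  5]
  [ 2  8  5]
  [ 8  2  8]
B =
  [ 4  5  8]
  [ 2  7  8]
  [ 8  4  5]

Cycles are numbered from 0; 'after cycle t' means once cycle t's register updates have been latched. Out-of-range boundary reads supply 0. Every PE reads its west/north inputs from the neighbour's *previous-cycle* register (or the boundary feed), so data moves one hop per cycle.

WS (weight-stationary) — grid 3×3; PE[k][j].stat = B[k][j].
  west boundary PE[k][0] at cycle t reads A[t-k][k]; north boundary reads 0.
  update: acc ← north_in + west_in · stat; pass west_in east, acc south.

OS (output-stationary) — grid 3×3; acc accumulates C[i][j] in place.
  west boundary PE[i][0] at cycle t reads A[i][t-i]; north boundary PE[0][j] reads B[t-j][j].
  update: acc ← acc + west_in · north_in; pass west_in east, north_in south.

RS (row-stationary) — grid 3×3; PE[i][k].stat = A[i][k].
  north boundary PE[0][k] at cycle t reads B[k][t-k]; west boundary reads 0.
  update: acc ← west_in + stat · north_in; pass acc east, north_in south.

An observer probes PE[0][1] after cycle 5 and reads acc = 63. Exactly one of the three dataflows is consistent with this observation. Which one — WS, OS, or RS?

dataflow = OS

— WS: 3×3; PE[0][1] trace:
  t=0 PE[0][1]: acc=0 h=0 v=0
  t=1 PE[0][1]: acc=15 h=3 v=15
  t=2 PE[0][1]: acc=10 h=2 v=10
  t=3 PE[0][1]: acc=40 h=8 v=40
  t=4 PE[0][1]: acc=0 h=0 v=0
  t=5 PE[0][1]: acc=0 h=0 v=0
— OS: 3×3; PE[0][1] trace:
  t=0 PE[0][1]: acc=0 h=0 v=0
  t=1 PE[0][1]: acc=15 h=3 v=5
  t=2 PE[0][1]: acc=43 h=4 v=7
  t=3 PE[0][1]: acc=63 h=5 v=4
  t=4 PE[0][1]: acc=63 h=0 v=0
  t=5 PE[0][1]: acc=63 h=0 v=0
— RS: 3×3; PE[0][1] trace:
  t=0 PE[0][1]: acc=0 h=0 v=0
  t=1 PE[0][1]: acc=20 h=20 v=2
  t=2 PE[0][1]: acc=43 h=43 v=7
  t=3 PE[0][1]: acc=56 h=56 v=8
  t=4 PE[0][1]: acc=0 h=0 v=0
  t=5 PE[0][1]: acc=0 h=0 v=0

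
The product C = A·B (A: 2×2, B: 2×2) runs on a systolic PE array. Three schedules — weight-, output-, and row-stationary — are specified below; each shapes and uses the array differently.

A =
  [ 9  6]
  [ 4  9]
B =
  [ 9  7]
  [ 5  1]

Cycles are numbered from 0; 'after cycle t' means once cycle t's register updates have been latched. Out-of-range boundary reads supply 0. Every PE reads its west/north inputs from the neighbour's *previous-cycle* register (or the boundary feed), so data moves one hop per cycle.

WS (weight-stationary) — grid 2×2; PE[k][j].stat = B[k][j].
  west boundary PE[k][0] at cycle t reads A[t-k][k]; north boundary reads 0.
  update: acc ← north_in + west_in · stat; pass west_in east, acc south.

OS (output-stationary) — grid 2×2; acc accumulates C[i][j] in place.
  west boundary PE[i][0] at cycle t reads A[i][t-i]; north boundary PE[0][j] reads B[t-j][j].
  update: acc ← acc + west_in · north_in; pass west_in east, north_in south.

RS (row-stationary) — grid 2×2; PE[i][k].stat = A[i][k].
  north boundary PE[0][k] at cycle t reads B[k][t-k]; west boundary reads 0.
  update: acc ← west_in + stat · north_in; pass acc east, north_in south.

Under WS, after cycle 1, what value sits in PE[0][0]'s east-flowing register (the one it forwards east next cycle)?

register = 4

WS 2×2: PE[0][0] cycle-by-cycle (with neighbour feeds):
  t=0 PE[0][0]: acc=81 h=9 v=81
  t=1 PE[0][0]: acc=36 h=4 v=36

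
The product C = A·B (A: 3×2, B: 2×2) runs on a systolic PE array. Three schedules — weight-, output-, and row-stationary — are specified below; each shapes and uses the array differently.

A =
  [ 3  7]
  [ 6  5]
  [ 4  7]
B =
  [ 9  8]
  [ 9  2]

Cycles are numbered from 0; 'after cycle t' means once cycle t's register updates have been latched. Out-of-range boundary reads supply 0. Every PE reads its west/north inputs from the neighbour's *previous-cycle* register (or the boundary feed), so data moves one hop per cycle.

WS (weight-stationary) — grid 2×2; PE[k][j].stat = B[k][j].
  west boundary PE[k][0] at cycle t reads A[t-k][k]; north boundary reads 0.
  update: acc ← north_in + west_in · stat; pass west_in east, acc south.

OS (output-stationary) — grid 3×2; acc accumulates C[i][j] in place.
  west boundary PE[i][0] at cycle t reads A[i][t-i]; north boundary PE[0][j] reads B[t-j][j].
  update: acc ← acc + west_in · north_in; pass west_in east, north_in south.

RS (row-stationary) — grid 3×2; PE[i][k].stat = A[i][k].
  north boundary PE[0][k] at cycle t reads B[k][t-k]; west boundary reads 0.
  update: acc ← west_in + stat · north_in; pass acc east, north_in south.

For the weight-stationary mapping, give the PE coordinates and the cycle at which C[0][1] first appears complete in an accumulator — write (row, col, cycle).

(row, col, cycle) = (1, 1, 2)

WS — PE[1][1] is where C[0][1] collects:
  [0] (1,1) acc=0 (h:0 v:0)
  [1] (1,1) acc=0 (h:0 v:0)
  [2] (1,1) acc=38 (h:7 v:38)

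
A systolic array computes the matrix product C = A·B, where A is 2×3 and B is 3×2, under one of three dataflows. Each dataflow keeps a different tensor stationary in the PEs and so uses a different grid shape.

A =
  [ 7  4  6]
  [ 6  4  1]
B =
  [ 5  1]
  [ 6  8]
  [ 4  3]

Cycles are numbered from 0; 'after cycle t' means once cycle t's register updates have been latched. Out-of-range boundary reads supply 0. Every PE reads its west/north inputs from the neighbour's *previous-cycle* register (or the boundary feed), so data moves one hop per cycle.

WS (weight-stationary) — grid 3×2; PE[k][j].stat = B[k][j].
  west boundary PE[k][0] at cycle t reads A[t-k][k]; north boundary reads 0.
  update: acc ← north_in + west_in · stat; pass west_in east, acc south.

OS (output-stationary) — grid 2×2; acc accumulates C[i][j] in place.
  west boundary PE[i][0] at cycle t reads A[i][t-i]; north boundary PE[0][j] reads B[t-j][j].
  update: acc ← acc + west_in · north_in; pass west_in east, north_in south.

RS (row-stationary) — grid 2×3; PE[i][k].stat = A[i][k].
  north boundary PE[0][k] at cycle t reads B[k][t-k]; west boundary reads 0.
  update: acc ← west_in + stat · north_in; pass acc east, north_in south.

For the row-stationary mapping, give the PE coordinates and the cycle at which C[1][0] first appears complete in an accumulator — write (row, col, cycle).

RS: C[1][0] accumulates in PE[1][2]:
  cycle 0: PE[1][2] → acc 0, east 0, south 0
  cycle 1: PE[1][2] → acc 0, east 0, south 0
  cycle 2: PE[1][2] → acc 0, east 0, south 0
  cycle 3: PE[1][2] → acc 58, east 58, south 4

(row, col, cycle) = (1, 2, 3)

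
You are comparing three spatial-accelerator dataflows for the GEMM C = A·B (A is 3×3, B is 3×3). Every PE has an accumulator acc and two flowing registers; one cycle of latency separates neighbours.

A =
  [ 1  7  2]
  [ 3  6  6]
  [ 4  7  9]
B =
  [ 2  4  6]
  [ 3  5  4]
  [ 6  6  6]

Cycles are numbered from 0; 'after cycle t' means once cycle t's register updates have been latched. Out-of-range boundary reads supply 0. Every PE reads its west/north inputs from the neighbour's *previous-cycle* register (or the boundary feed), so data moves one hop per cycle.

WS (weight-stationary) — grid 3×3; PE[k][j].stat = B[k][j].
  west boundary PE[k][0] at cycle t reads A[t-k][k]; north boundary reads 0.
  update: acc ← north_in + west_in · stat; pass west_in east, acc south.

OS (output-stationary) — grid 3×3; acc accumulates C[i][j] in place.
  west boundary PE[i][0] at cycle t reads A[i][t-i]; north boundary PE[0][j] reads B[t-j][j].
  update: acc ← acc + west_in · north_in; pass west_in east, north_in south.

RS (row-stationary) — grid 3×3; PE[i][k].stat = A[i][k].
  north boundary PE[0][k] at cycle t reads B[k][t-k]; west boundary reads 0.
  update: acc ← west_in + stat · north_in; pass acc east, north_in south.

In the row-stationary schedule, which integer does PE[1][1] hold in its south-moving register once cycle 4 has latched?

register = 4

Tracing RS — 3×3 array, target PE[1][1]:
  t=0 PE[0][1]: acc=0 h=0 v=0
  t=0 PE[1][0]: acc=0 h=0 v=0
  t=0 PE[1][1]: acc=0 h=0 v=0
  t=1 PE[0][1]: acc=23 h=23 v=3
  t=1 PE[1][0]: acc=6 h=6 v=2
  t=1 PE[1][1]: acc=0 h=0 v=0
  t=2 PE[0][1]: acc=39 h=39 v=5
  t=2 PE[1][0]: acc=12 h=12 v=4
  t=2 PE[1][1]: acc=24 h=24 v=3
  t=3 PE[0][1]: acc=34 h=34 v=4
  t=3 PE[1][0]: acc=18 h=18 v=6
  t=3 PE[1][1]: acc=42 h=42 v=5
  t=4 PE[0][1]: acc=0 h=0 v=0
  t=4 PE[1][0]: acc=0 h=0 v=0
  t=4 PE[1][1]: acc=42 h=42 v=4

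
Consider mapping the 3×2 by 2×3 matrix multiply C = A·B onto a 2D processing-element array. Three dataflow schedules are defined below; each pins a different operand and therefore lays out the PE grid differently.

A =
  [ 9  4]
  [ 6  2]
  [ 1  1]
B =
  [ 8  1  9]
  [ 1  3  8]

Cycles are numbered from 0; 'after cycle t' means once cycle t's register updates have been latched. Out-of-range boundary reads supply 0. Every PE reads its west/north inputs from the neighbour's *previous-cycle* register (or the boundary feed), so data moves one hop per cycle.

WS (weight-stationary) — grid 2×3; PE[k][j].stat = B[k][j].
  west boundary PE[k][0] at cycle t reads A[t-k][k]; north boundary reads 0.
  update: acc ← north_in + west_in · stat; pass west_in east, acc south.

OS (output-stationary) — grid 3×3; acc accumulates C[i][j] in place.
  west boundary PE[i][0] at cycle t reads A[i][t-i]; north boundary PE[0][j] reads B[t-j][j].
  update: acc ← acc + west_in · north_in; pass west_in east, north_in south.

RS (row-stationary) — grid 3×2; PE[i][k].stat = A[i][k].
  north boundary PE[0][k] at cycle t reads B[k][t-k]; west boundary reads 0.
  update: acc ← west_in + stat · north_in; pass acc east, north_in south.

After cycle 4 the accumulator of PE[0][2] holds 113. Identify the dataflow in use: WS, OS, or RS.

— WS: 2×3; PE[0][2] trace:
  c0 r0c2: 0 / 0 / 0
  c1 r0c2: 0 / 0 / 0
  c2 r0c2: 81 / 9 / 81
  c3 r0c2: 54 / 6 / 54
  c4 r0c2: 9 / 1 / 9
— OS: 3×3; PE[0][2] trace:
  c0 r0c2: 0 / 0 / 0
  c1 r0c2: 0 / 0 / 0
  c2 r0c2: 81 / 9 / 9
  c3 r0c2: 113 / 4 / 8
  c4 r0c2: 113 / 0 / 0
RS (3×2): PE[0][2] does not exist.

dataflow = OS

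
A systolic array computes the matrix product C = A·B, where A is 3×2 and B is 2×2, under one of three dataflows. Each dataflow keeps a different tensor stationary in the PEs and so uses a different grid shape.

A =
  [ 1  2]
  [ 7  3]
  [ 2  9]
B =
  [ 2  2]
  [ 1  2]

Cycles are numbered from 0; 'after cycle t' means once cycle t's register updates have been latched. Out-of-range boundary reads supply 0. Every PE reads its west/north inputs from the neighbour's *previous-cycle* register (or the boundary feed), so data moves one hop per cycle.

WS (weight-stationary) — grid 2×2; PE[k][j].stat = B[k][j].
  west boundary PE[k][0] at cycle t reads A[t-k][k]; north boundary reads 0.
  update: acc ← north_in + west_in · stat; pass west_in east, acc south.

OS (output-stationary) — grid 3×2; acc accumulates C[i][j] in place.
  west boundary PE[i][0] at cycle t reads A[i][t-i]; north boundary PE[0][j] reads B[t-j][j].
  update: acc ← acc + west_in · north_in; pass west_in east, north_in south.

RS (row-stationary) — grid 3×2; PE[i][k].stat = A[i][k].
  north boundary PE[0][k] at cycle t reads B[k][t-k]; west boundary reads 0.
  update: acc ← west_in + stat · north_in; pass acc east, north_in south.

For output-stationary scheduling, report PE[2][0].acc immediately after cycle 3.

Tracing OS — 3×2 array, target PE[2][0]:
  t=0 PE[1][0]: acc=0 h=0 v=0
  t=0 PE[2][0]: acc=0 h=0 v=0
  t=1 PE[1][0]: acc=14 h=7 v=2
  t=1 PE[2][0]: acc=0 h=0 v=0
  t=2 PE[1][0]: acc=17 h=3 v=1
  t=2 PE[2][0]: acc=4 h=2 v=2
  t=3 PE[1][0]: acc=17 h=0 v=0
  t=3 PE[2][0]: acc=13 h=9 v=1

PE[2][0].acc = 13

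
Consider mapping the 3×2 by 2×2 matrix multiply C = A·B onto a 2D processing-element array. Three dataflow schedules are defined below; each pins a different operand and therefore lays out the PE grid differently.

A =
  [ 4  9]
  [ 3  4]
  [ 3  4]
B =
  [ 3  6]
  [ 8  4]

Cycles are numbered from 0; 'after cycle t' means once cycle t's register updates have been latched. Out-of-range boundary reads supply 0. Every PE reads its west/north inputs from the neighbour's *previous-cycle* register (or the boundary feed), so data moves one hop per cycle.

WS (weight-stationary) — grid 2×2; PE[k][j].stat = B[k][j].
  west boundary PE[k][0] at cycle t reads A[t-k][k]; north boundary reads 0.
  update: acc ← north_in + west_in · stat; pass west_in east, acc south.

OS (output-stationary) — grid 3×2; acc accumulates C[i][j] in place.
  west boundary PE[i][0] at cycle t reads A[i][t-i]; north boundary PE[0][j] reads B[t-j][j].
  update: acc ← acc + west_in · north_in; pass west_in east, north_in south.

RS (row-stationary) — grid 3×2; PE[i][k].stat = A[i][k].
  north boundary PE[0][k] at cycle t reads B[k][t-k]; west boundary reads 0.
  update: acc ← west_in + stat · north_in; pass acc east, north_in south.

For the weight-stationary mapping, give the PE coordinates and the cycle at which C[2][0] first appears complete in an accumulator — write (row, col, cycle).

(row, col, cycle) = (1, 0, 3)

Under WS, C[2][0] lands at PE[1][0]:
  c0 r1c0: 0 / 0 / 0
  c1 r1c0: 84 / 9 / 84
  c2 r1c0: 41 / 4 / 41
  c3 r1c0: 41 / 4 / 41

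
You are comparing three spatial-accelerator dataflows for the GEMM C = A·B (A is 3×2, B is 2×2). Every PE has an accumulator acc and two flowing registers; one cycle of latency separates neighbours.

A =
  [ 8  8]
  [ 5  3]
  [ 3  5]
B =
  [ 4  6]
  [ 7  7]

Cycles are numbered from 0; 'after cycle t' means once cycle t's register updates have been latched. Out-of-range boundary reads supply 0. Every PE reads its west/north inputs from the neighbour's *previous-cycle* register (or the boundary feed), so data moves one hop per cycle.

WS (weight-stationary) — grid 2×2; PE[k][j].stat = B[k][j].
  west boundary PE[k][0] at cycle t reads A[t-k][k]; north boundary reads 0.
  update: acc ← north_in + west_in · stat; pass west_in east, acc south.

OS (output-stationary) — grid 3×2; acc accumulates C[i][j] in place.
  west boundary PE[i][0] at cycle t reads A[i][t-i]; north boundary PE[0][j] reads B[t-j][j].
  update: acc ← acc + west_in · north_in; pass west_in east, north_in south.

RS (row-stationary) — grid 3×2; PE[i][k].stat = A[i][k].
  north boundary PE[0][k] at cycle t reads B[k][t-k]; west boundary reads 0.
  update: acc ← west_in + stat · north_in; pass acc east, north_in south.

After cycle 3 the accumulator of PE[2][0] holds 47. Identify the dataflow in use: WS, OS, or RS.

WS (2×2): PE[2][0] does not exist.
— OS: 3×2; PE[2][0] trace:
  t=0 PE[2][0]: acc=0 h=0 v=0
  t=1 PE[2][0]: acc=0 h=0 v=0
  t=2 PE[2][0]: acc=12 h=3 v=4
  t=3 PE[2][0]: acc=47 h=5 v=7
— RS: 3×2; PE[2][0] trace:
  t=0 PE[2][0]: acc=0 h=0 v=0
  t=1 PE[2][0]: acc=0 h=0 v=0
  t=2 PE[2][0]: acc=12 h=12 v=4
  t=3 PE[2][0]: acc=18 h=18 v=6

dataflow = OS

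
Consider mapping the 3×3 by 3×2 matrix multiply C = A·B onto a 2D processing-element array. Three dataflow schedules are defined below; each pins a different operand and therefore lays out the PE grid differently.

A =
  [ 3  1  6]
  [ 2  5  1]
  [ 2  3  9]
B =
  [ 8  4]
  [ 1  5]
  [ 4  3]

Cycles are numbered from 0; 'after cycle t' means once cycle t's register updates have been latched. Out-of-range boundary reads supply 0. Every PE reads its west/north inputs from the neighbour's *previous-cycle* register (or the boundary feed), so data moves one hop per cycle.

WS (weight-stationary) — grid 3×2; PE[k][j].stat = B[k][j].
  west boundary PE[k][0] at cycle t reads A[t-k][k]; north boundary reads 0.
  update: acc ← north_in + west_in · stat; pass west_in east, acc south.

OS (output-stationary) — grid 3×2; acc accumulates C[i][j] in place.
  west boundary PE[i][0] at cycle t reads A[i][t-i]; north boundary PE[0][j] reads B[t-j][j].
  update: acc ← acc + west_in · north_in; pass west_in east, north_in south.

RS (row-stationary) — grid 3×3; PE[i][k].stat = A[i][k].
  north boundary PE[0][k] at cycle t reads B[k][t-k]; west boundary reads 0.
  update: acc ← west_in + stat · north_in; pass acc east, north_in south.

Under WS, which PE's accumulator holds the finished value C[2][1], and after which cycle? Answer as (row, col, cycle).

(row, col, cycle) = (2, 1, 5)

Under WS, C[2][1] lands at PE[2][1]:
  t=0 PE[2][1]: acc=0 h=0 v=0
  t=1 PE[2][1]: acc=0 h=0 v=0
  t=2 PE[2][1]: acc=0 h=0 v=0
  t=3 PE[2][1]: acc=35 h=6 v=35
  t=4 PE[2][1]: acc=36 h=1 v=36
  t=5 PE[2][1]: acc=50 h=9 v=50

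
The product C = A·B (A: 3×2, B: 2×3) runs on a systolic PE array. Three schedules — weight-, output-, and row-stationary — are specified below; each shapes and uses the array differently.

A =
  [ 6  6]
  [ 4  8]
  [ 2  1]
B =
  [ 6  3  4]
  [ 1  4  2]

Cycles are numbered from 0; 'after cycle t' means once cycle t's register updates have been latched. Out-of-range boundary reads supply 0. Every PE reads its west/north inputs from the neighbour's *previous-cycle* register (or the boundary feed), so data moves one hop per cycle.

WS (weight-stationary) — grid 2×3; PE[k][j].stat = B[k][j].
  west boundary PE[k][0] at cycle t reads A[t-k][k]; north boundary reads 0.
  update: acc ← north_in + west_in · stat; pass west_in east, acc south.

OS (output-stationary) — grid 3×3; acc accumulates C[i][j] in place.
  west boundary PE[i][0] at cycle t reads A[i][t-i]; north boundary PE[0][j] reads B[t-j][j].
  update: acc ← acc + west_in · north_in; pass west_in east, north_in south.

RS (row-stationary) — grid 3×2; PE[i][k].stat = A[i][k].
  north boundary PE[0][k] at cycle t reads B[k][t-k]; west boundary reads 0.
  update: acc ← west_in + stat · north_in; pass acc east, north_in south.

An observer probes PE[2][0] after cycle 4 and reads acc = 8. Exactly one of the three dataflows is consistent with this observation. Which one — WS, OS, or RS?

dataflow = RS

WS: PE[2][0] is outside its 2×3 grid.
— OS: 3×3; PE[2][0] trace:
  c0 r2c0: 0 / 0 / 0
  c1 r2c0: 0 / 0 / 0
  c2 r2c0: 12 / 2 / 6
  c3 r2c0: 13 / 1 / 1
  c4 r2c0: 13 / 0 / 0
— RS: 3×2; PE[2][0] trace:
  c0 r2c0: 0 / 0 / 0
  c1 r2c0: 0 / 0 / 0
  c2 r2c0: 12 / 12 / 6
  c3 r2c0: 6 / 6 / 3
  c4 r2c0: 8 / 8 / 4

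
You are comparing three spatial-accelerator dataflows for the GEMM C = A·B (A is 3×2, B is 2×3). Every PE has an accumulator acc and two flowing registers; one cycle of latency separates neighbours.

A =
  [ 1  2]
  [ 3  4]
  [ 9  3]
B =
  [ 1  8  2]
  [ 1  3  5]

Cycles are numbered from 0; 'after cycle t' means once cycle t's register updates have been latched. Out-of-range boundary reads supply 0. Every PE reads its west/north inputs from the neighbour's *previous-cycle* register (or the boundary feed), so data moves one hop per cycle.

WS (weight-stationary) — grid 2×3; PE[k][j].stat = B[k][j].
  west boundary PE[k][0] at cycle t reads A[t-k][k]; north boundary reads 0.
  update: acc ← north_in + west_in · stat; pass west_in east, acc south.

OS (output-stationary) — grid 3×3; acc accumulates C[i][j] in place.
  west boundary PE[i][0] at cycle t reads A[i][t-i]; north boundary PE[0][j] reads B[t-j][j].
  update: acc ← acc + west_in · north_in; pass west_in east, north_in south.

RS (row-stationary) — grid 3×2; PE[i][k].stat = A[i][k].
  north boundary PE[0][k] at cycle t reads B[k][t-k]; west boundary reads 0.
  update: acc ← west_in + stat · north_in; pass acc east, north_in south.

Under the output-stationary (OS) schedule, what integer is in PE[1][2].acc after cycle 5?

PE[1][2].acc = 26

OS 3×3: PE[1][2] cycle-by-cycle (with neighbour feeds):
  0: (0,2).acc=0  regs=<0,0>
  0: (1,1).acc=0  regs=<0,0>
  0: (1,2).acc=0  regs=<0,0>
  1: (0,2).acc=0  regs=<0,0>
  1: (1,1).acc=0  regs=<0,0>
  1: (1,2).acc=0  regs=<0,0>
  2: (0,2).acc=2  regs=<1,2>
  2: (1,1).acc=24  regs=<3,8>
  2: (1,2).acc=0  regs=<0,0>
  3: (0,2).acc=12  regs=<2,5>
  3: (1,1).acc=36  regs=<4,3>
  3: (1,2).acc=6  regs=<3,2>
  4: (0,2).acc=12  regs=<0,0>
  4: (1,1).acc=36  regs=<0,0>
  4: (1,2).acc=26  regs=<4,5>
  5: (0,2).acc=12  regs=<0,0>
  5: (1,1).acc=36  regs=<0,0>
  5: (1,2).acc=26  regs=<0,0>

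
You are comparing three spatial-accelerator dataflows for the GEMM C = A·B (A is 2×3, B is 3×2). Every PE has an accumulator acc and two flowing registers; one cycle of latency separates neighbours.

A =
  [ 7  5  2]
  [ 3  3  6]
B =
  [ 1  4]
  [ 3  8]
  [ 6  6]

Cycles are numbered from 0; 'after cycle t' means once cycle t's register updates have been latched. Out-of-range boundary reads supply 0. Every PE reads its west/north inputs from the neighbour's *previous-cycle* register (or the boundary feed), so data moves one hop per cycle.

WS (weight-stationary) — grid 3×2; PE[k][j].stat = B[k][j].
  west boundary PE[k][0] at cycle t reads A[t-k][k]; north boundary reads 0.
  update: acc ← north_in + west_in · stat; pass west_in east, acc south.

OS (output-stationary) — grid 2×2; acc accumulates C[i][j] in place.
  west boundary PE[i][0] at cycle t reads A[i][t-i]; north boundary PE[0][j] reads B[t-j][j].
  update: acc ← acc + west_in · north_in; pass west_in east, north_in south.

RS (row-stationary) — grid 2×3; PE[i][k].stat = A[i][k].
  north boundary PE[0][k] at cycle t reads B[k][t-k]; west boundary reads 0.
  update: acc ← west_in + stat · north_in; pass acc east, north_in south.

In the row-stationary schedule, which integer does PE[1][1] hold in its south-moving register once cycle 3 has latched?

RS on a 2×3 grid — tracing PE[1][1] and its feeders:
  cycle 0: PE[0][1] → acc 0, east 0, south 0
  cycle 0: PE[1][0] → acc 0, east 0, south 0
  cycle 0: PE[1][1] → acc 0, east 0, south 0
  cycle 1: PE[0][1] → acc 22, east 22, south 3
  cycle 1: PE[1][0] → acc 3, east 3, south 1
  cycle 1: PE[1][1] → acc 0, east 0, south 0
  cycle 2: PE[0][1] → acc 68, east 68, south 8
  cycle 2: PE[1][0] → acc 12, east 12, south 4
  cycle 2: PE[1][1] → acc 12, east 12, south 3
  cycle 3: PE[0][1] → acc 0, east 0, south 0
  cycle 3: PE[1][0] → acc 0, east 0, south 0
  cycle 3: PE[1][1] → acc 36, east 36, south 8

register = 8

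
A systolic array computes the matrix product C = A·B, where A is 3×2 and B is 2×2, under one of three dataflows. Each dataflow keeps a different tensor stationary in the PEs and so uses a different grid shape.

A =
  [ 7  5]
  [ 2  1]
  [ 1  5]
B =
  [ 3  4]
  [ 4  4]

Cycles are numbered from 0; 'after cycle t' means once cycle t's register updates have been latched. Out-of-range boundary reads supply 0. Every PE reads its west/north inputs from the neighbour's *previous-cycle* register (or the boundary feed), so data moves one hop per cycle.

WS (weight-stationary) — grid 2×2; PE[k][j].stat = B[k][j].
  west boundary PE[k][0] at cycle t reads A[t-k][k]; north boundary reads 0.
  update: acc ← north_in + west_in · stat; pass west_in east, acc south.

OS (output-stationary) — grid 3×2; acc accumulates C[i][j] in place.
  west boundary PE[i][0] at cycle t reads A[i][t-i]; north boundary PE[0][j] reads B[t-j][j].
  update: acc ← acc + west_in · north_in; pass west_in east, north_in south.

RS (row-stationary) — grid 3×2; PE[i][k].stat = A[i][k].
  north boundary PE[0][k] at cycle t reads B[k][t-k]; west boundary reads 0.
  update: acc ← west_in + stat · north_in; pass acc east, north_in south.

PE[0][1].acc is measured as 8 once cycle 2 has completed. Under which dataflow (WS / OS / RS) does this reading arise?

Under WS (2×2), PE[0][1]:
  @0  [0,1]  acc 0  |  →0  ↓0
  @1  [0,1]  acc 28  |  →7  ↓28
  @2  [0,1]  acc 8  |  →2  ↓8
Under OS (3×2), PE[0][1]:
  @0  [0,1]  acc 0  |  →0  ↓0
  @1  [0,1]  acc 28  |  →7  ↓4
  @2  [0,1]  acc 48  |  →5  ↓4
Under RS (3×2), PE[0][1]:
  @0  [0,1]  acc 0  |  →0  ↓0
  @1  [0,1]  acc 41  |  →41  ↓4
  @2  [0,1]  acc 48  |  →48  ↓4

dataflow = WS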